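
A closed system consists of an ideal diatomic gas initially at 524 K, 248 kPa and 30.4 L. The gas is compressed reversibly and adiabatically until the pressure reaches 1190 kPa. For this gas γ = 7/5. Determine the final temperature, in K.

820 K

Adiabatic: T₂/T₁ = (P₂/P₁)^((γ−1)/γ) ⇒ T₂ = 524×(4.80)^0.286 = 820 K; V₂ = 9.92 L.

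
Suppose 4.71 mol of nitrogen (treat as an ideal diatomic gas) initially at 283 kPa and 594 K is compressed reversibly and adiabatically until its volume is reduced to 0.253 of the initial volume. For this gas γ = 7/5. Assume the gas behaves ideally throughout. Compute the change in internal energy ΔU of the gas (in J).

42600 J

V₁ = nRT₁/P₁ = 4.71×8.314×594/283 = 82.2 L.
Adiabatic: TV^(γ−1) = const ⇒ T₂ = 594×(3.95)^0.400 = 1030 K; PV^γ = const ⇒ P₂ = 1940 kPa.
For an ideal gas ΔU = nCvΔT with Cv = (5/2)R = 20.8 J/(mol·K).
ΔU = 4.71×20.8×(1030−594) = 42600 J.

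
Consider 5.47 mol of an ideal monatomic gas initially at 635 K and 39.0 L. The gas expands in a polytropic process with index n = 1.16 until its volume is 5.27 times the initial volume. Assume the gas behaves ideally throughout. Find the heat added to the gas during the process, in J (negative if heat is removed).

P₁ = nRT₁/V₁ = 5.47×8.314×635/39.0 = 740 kPa.
Polytropic n=1.16: T₂ = T₁(V₁/V₂)^(n−1) = 635×(0.190)^0.16 = 487 K; P₂ = P₁(V₁/V₂)^n = 108 kPa.
W = (P₁V₁−P₂V₂)/(n−1) = (740×39.0−108×206)/0.16 = 42100 J.
ΔU = nCvΔT = 5.47×12.5×(487−635) = -10100 J.
Q = ΔU + W = 32000 J.

32000 J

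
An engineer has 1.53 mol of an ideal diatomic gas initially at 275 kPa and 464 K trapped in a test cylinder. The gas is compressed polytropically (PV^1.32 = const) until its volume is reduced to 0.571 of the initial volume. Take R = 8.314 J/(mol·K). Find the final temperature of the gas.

555 K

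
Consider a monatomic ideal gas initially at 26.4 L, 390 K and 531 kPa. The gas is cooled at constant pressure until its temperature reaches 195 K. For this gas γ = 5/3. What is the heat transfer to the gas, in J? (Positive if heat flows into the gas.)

-17500 J

n = P₁V₁/(RT₁) = 531×26.4/(8.314×390) = 4.32 mol.
Isobaric: P stays 531 kPa; V/T = const ⇒ T₂ = 195 K, V₂ = 13.2 L.
W = PΔV = 531×(13.2−26.4) kPa·L = -7010 J.
ΔU = nCvΔT = 4.32×12.5×(195−390) = -10500 J.
Q = ΔU + W = nCpΔT = -17500 J.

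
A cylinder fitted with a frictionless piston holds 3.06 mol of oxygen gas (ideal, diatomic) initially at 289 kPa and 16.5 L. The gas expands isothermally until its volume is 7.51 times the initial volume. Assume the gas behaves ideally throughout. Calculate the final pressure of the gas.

38.5 kPa

T₁ = P₁V₁/(nR) = 289×16.5/(3.06×8.314) = 187 K.
Isothermal: T stays 187 K; PV = const ⇒ V₂ = 124 L, P₂ = 38.5 kPa.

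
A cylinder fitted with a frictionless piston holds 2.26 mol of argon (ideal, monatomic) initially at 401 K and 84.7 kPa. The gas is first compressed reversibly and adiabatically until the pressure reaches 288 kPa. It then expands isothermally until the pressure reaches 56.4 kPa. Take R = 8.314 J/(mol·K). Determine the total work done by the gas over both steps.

12900 J

V₁ = nRT₁/P₁ = 2.26×8.314×401/84.7 = 89.0 L.
Step 1 — Adiabatic: T₂/T₁ = (P₂/P₁)^((γ−1)/γ) ⇒ T₂ = 401×(3.40)^0.400 = 654 K; V₂ = 42.7 L.
ΔU = nCvΔT = 2.26×12.5×(654−401) = 7140 J.
Q = 0 for an adiabatic process, so W = −ΔU = -7140 J.
State after step 1: P = 288 kPa, V = 42.7 L, T = 654 K.
Step 2 — Isothermal: T stays 654 K; PV = const ⇒ V₂ = 218 L, P₂ = 56.4 kPa.
ΔU = 0 (ideal gas, T constant).
W = nRT ln(V₂/V₁) = 2.26×8.314×654×ln(5.11) = 20000 J.
Q = ΔU + W = 20000 J.
Net over both steps: W = 12900 J, Q = 20000 J, ΔU = 7140 J.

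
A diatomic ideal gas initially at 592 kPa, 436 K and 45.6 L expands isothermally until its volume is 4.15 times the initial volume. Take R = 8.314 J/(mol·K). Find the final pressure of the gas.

Isothermal: T stays 436 K; PV = const ⇒ V₂ = 189 L, P₂ = 143 kPa.

143 kPa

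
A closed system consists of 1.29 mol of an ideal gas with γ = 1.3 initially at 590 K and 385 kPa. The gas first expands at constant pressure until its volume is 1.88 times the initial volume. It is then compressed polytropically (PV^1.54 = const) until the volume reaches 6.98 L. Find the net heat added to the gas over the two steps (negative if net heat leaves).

45900 J

V₁ = nRT₁/P₁ = 1.29×8.314×590/385 = 16.4 L.
Step 1 — Isobaric: P stays 385 kPa; V/T = const ⇒ T₂ = 1110 K, V₂ = 30.9 L.
W = PΔV = 385×(30.9−16.4) kPa·L = 5570 J.
ΔU = nCvΔT = 1.29×27.7×(1110−590) = 18600 J.
Q = ΔU + W = nCpΔT = 24100 J.
State after step 1: P = 385 kPa, V = 30.9 L, T = 1110 K.
Step 2 — Polytropic n=1.54: T₂ = T₁(V₁/V₂)^(n−1) = 1110×(4.43)^0.54 = 2480 K; P₂ = P₁(V₁/V₂)^n = 3810 kPa.
W = (P₁V₁−P₂V₂)/(n−1) = (385×30.9−3810×6.98)/0.54 = -27200 J.
ΔU = nCvΔT = 1.29×27.7×(2480−1110) = 48900 J.
Q = ΔU + W = 21700 J.
Net over both steps: W = -21600 J, Q = 45900 J, ΔU = 67500 J.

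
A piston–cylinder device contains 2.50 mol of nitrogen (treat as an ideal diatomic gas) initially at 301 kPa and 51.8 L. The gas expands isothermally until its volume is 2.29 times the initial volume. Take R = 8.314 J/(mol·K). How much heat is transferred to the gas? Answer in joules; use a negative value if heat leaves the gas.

12900 J

T₁ = P₁V₁/(nR) = 301×51.8/(2.50×8.314) = 750 K.
Isothermal: T stays 750 K; PV = const ⇒ V₂ = 119 L, P₂ = 131 kPa.
ΔU = 0 (ideal gas, T constant).
W = nRT ln(V₂/V₁) = 2.50×8.314×750×ln(2.29) = 12900 J.
Q = ΔU + W = 12900 J.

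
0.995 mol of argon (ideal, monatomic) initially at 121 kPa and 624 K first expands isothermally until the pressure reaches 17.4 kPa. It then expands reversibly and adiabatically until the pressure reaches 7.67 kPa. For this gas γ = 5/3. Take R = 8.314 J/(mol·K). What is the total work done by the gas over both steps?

V₁ = nRT₁/P₁ = 0.995×8.314×624/121 = 42.7 L.
Step 1 — Isothermal: T stays 624 K; PV = const ⇒ V₂ = 297 L, P₂ = 17.4 kPa.
ΔU = 0 (ideal gas, T constant).
W = nRT ln(V₂/V₁) = 0.995×8.314×624×ln(6.95) = 10000 J.
Q = ΔU + W = 10000 J.
State after step 1: P = 17.4 kPa, V = 297 L, T = 624 K.
Step 2 — Adiabatic: T₂/T₁ = (P₂/P₁)^((γ−1)/γ) ⇒ T₂ = 624×(0.441)^0.400 = 450 K; V₂ = 485 L.
ΔU = nCvΔT = 0.995×12.5×(450−624) = -2160 J.
Q = 0 for an adiabatic process, so W = −ΔU = 2160 J.
Net over both steps: W = 12200 J, Q = 10000 J, ΔU = -2160 J.

12200 J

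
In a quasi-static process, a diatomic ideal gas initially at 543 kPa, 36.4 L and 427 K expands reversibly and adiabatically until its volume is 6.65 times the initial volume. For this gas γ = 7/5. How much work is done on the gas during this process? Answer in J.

-26300 J

n = P₁V₁/(RT₁) = 543×36.4/(8.314×427) = 5.57 mol.
Adiabatic: TV^(γ−1) = const ⇒ T₂ = 427×(0.150)^0.400 = 200 K; PV^γ = const ⇒ P₂ = 38.3 kPa.
ΔU = nCvΔT = 5.57×20.8×(200−427) = -26300 J.
Q = 0 for an adiabatic process, so W = −ΔU = 26300 J.
Work done on the gas = −W_by = -26300 J.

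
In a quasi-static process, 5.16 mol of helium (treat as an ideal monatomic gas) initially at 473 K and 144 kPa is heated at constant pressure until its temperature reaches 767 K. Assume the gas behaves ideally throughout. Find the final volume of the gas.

229 L

V₁ = nRT₁/P₁ = 5.16×8.314×473/144 = 141 L.
Isobaric: P stays 144 kPa; V/T = const ⇒ T₂ = 767 K, V₂ = 229 L.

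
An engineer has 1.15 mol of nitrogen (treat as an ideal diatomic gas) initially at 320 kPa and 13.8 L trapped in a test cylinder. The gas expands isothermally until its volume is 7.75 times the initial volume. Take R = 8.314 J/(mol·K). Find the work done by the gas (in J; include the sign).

T₁ = P₁V₁/(nR) = 320×13.8/(1.15×8.314) = 462 K.
Isothermal: T stays 462 K; PV = const ⇒ V₂ = 107 L, P₂ = 41.3 kPa.
W = nRT ln(V₂/V₁) = 1.15×8.314×462×ln(7.75) = 9040 J.

9040 J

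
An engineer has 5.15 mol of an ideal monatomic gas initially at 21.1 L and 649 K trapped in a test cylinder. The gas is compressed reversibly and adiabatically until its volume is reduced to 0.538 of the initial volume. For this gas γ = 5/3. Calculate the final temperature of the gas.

981 K

P₁ = nRT₁/V₁ = 5.15×8.314×649/21.1 = 1320 kPa.
Adiabatic: TV^(γ−1) = const ⇒ T₂ = 649×(1.86)^0.667 = 981 K; PV^γ = const ⇒ P₂ = 3700 kPa.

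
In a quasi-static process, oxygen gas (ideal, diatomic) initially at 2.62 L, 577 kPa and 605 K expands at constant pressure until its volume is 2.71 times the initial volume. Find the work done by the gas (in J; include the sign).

2590 J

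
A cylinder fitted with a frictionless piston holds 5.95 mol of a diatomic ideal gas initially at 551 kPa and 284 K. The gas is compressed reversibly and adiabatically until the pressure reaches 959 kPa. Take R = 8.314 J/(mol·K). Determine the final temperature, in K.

V₁ = nRT₁/P₁ = 5.95×8.314×284/551 = 25.5 L.
Adiabatic: T₂/T₁ = (P₂/P₁)^((γ−1)/γ) ⇒ T₂ = 284×(1.74)^0.286 = 333 K; V₂ = 17.2 L.

333 K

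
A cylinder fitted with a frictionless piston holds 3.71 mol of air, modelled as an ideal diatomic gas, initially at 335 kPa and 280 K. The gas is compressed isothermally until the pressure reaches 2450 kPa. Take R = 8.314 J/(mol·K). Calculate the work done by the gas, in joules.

-17200 J

V₁ = nRT₁/P₁ = 3.71×8.314×280/335 = 25.8 L.
Isothermal: T stays 280 K; PV = const ⇒ V₂ = 3.53 L, P₂ = 2450 kPa.
W = nRT ln(V₂/V₁) = 3.71×8.314×280×ln(0.137) = -17200 J.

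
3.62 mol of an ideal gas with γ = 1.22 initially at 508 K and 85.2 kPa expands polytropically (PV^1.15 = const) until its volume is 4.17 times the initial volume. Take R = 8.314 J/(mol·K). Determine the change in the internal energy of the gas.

-13400 J

V₁ = nRT₁/P₁ = 3.62×8.314×508/85.2 = 179 L.
Polytropic n=1.15: T₂ = T₁(V₁/V₂)^(n−1) = 508×(0.240)^0.15 = 410 K; P₂ = P₁(V₁/V₂)^n = 16.5 kPa.
For an ideal gas ΔU = nCvΔT with Cv = R/(γ−1) = 37.8 J/(mol·K).
ΔU = 3.62×37.8×(410−508) = -13400 J.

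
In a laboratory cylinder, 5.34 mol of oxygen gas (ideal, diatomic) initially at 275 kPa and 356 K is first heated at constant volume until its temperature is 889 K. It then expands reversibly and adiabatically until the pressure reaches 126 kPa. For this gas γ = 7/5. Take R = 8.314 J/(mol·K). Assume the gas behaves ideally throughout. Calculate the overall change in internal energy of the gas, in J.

21300 J

V₁ = nRT₁/P₁ = 5.34×8.314×356/275 = 57.5 L.
Step 1 — Isochoric: V stays 57.5 L; P/T = const ⇒ T₂ = 889 K, P₂ = 687 kPa.
W = 0 (no volume change).
ΔU = nCvΔT = 5.34×20.8×(889−356) = 59200 J.
Q = ΔU = 59200 J.
State after step 1: P = 687 kPa, V = 57.5 L, T = 889 K.
Step 2 — Adiabatic: T₂/T₁ = (P₂/P₁)^((γ−1)/γ) ⇒ T₂ = 889×(0.183)^0.286 = 548 K; V₂ = 193 L.
ΔU = nCvΔT = 5.34×20.8×(548−889) = -37900 J.
Q = 0 for an adiabatic process, so W = −ΔU = 37900 J.
Net over both steps: W = 37900 J, Q = 59200 J, ΔU = 21300 J.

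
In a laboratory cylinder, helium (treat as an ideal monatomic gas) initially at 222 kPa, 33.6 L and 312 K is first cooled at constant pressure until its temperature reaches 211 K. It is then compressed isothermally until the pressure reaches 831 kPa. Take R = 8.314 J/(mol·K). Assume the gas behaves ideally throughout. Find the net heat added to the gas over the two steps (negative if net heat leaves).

n = P₁V₁/(RT₁) = 222×33.6/(8.314×312) = 2.88 mol.
Step 1 — Isobaric: P stays 222 kPa; V/T = const ⇒ T₂ = 211 K, V₂ = 22.7 L.
W = PΔV = 222×(22.7−33.6) kPa·L = -2410 J.
ΔU = nCvΔT = 2.88×12.5×(211−312) = -3620 J.
Q = ΔU + W = nCpΔT = -6040 J.
State after step 1: P = 222 kPa, V = 22.7 L, T = 211 K.
Step 2 — Isothermal: T stays 211 K; PV = const ⇒ V₂ = 6.07 L, P₂ = 831 kPa.
ΔU = 0 (ideal gas, T constant).
W = nRT ln(V₂/V₁) = 2.88×8.314×211×ln(0.267) = -6660 J.
Q = ΔU + W = -6660 J.
Net over both steps: W = -9070 J, Q = -12700 J, ΔU = -3620 J.

-12700 J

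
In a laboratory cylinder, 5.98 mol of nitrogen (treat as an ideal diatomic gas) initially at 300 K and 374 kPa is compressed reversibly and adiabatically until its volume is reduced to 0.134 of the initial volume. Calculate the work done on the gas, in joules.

46000 J

V₁ = nRT₁/P₁ = 5.98×8.314×300/374 = 39.9 L.
Adiabatic: TV^(γ−1) = const ⇒ T₂ = 300×(7.46)^0.400 = 670 K; PV^γ = const ⇒ P₂ = 6240 kPa.
ΔU = nCvΔT = 5.98×20.8×(670−300) = 46000 J.
Q = 0 for an adiabatic process, so W = −ΔU = -46000 J.
Work done on the gas = −W_by = 46000 J.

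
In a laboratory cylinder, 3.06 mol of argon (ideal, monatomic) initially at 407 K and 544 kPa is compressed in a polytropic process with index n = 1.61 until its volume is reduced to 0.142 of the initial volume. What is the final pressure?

V₁ = nRT₁/P₁ = 3.06×8.314×407/544 = 19.0 L.
Polytropic n=1.61: T₂ = T₁(V₁/V₂)^(n−1) = 407×(7.04)^0.61 = 1340 K; P₂ = P₁(V₁/V₂)^n = 12600 kPa.

12600 kPa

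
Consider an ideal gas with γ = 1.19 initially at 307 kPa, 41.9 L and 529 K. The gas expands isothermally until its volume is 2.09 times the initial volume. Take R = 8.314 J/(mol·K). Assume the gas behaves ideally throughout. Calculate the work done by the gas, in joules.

9480 J

n = P₁V₁/(RT₁) = 307×41.9/(8.314×529) = 2.92 mol.
Isothermal: T stays 529 K; PV = const ⇒ V₂ = 87.6 L, P₂ = 147 kPa.
W = nRT ln(V₂/V₁) = 2.92×8.314×529×ln(2.09) = 9480 J.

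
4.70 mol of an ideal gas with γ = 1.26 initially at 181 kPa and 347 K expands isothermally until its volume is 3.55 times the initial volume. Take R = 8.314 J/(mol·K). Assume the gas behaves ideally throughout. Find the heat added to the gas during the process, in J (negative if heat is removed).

17200 J

V₁ = nRT₁/P₁ = 4.70×8.314×347/181 = 74.9 L.
Isothermal: T stays 347 K; PV = const ⇒ V₂ = 266 L, P₂ = 51.0 kPa.
ΔU = 0 (ideal gas, T constant).
W = nRT ln(V₂/V₁) = 4.70×8.314×347×ln(3.55) = 17200 J.
Q = ΔU + W = 17200 J.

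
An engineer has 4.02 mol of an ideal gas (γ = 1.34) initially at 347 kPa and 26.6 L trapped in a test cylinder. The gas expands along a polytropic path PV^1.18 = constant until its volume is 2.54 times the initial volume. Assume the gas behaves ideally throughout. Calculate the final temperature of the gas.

234 K

T₁ = P₁V₁/(nR) = 347×26.6/(4.02×8.314) = 276 K.
Polytropic n=1.18: T₂ = T₁(V₁/V₂)^(n−1) = 276×(0.394)^0.18 = 234 K; P₂ = P₁(V₁/V₂)^n = 116 kPa.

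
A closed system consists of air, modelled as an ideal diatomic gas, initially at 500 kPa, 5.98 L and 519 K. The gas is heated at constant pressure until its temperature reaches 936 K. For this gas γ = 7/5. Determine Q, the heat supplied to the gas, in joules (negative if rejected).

n = P₁V₁/(RT₁) = 500×5.98/(8.314×519) = 0.693 mol.
Isobaric: P stays 500 kPa; V/T = const ⇒ T₂ = 936 K, V₂ = 10.8 L.
W = PΔV = 500×(10.8−5.98) kPa·L = 2400 J.
ΔU = nCvΔT = 0.693×20.8×(936−519) = 6010 J.
Q = ΔU + W = nCpΔT = 8410 J.

8410 J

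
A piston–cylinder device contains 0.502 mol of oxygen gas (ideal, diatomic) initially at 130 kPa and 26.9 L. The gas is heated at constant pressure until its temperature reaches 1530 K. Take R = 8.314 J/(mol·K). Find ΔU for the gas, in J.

7220 J

T₁ = P₁V₁/(nR) = 130×26.9/(0.502×8.314) = 838 K.
Isobaric: P stays 130 kPa; V/T = const ⇒ T₂ = 1530 K, V₂ = 49.1 L.
For an ideal gas ΔU = nCvΔT with Cv = (5/2)R = 20.8 J/(mol·K).
ΔU = 0.502×20.8×(1530−838) = 7220 J.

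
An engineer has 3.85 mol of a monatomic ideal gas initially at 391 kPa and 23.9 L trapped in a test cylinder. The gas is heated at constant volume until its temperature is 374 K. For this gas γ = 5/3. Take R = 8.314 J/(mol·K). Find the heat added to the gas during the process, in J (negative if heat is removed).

T₁ = P₁V₁/(nR) = 391×23.9/(3.85×8.314) = 292 K.
Isochoric: V stays 23.9 L; P/T = const ⇒ T₂ = 374 K, P₂ = 501 kPa.
W = 0 (no volume change).
ΔU = nCvΔT = 3.85×12.5×(374−292) = 3940 J.
Q = ΔU = 3940 J.

3940 J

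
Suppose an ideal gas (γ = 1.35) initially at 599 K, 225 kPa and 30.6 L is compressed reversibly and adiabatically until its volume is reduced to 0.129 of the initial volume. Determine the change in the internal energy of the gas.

20600 J

n = P₁V₁/(RT₁) = 225×30.6/(8.314×599) = 1.38 mol.
Adiabatic: TV^(γ−1) = const ⇒ T₂ = 599×(7.75)^0.350 = 1230 K; PV^γ = const ⇒ P₂ = 3570 kPa.
For an ideal gas ΔU = nCvΔT with Cv = R/(γ−1) = 23.8 J/(mol·K).
ΔU = 1.38×23.8×(1230−599) = 20600 J.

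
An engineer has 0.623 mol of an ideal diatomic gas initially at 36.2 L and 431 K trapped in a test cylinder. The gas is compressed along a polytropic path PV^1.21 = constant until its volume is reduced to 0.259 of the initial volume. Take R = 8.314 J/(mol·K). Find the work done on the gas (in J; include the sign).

P₁ = nRT₁/V₁ = 0.623×8.314×431/36.2 = 61.7 kPa.
Polytropic n=1.21: T₂ = T₁(V₁/V₂)^(n−1) = 431×(3.86)^0.21 = 572 K; P₂ = P₁(V₁/V₂)^n = 316 kPa.
W = (P₁V₁−P₂V₂)/(n−1) = (61.7×36.2−316×9.38)/0.21 = -3490 J.
Work done on the gas = −W_by = 3490 J.

3490 J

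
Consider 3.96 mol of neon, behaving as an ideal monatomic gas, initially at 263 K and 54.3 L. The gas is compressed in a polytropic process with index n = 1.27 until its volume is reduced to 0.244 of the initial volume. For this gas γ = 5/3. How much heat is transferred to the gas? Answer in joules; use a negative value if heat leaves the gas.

P₁ = nRT₁/V₁ = 3.96×8.314×263/54.3 = 159 kPa.
Polytropic n=1.27: T₂ = T₁(V₁/V₂)^(n−1) = 263×(4.10)^0.27 = 385 K; P₂ = P₁(V₁/V₂)^n = 956 kPa.
W = (P₁V₁−P₂V₂)/(n−1) = (159×54.3−956×13.2)/0.27 = -14900 J.
ΔU = nCvΔT = 3.96×12.5×(385−263) = 6020 J.
Q = ΔU + W = -8850 J.

-8850 J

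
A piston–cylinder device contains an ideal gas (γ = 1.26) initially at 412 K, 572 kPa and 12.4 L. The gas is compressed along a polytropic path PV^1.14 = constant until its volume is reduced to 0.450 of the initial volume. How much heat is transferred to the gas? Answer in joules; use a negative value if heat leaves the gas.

n = P₁V₁/(RT₁) = 572×12.4/(8.314×412) = 2.07 mol.
Polytropic n=1.14: T₂ = T₁(V₁/V₂)^(n−1) = 412×(2.22)^0.14 = 461 K; P₂ = P₁(V₁/V₂)^n = 1420 kPa.
W = (P₁V₁−P₂V₂)/(n−1) = (572×12.4−1420×5.58)/0.14 = -5990 J.
ΔU = nCvΔT = 2.07×32.0×(461−412) = 3230 J.
Q = ΔU + W = -2770 J.

-2770 J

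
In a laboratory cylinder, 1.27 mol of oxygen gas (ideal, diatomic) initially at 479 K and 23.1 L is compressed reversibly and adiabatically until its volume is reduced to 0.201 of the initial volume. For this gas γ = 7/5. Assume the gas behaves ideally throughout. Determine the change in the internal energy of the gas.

11400 J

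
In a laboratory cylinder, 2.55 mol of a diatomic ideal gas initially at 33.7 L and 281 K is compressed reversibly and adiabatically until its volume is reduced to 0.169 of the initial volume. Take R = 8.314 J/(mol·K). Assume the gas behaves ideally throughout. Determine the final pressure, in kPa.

2130 kPa

P₁ = nRT₁/V₁ = 2.55×8.314×281/33.7 = 177 kPa.
Adiabatic: TV^(γ−1) = const ⇒ T₂ = 281×(5.92)^0.400 = 572 K; PV^γ = const ⇒ P₂ = 2130 kPa.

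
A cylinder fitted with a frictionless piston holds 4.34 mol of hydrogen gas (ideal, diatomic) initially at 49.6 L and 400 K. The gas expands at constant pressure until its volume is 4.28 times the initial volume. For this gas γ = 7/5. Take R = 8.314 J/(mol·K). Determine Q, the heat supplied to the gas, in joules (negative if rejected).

166000 J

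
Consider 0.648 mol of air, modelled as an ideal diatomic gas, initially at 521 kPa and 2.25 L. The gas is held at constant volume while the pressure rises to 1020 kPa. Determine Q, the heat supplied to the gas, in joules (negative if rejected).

T₁ = P₁V₁/(nR) = 521×2.25/(0.648×8.314) = 218 K.
Isochoric: V stays 2.25 L; P/T = const ⇒ T₂ = 426 K, P₂ = 1020 kPa.
W = 0 (no volume change).
ΔU = nCvΔT = 0.648×20.8×(426−218) = 2810 J.
Q = ΔU = 2810 J.

2810 J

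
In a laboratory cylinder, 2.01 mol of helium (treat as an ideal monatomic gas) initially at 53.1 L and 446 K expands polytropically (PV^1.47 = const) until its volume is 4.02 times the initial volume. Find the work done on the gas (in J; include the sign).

P₁ = nRT₁/V₁ = 2.01×8.314×446/53.1 = 140 kPa.
Polytropic n=1.47: T₂ = T₁(V₁/V₂)^(n−1) = 446×(0.249)^0.47 = 232 K; P₂ = P₁(V₁/V₂)^n = 18.2 kPa.
W = (P₁V₁−P₂V₂)/(n−1) = (140×53.1−18.2×213)/0.47 = 7610 J.
Work done on the gas = −W_by = -7610 J.

-7610 J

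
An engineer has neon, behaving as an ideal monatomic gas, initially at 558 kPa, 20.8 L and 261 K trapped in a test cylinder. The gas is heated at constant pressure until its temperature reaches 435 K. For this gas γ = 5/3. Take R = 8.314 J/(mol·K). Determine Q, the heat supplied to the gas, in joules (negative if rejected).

19300 J

n = P₁V₁/(RT₁) = 558×20.8/(8.314×261) = 5.35 mol.
Isobaric: P stays 558 kPa; V/T = const ⇒ T₂ = 435 K, V₂ = 34.7 L.
W = PΔV = 558×(34.7−20.8) kPa·L = 7740 J.
ΔU = nCvΔT = 5.35×12.5×(435−261) = 11600 J.
Q = ΔU + W = nCpΔT = 19300 J.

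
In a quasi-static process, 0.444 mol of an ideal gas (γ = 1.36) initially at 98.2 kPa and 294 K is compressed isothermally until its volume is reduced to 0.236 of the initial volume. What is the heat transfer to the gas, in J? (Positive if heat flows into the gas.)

-1570 J

V₁ = nRT₁/P₁ = 0.444×8.314×294/98.2 = 11.1 L.
Isothermal: T stays 294 K; PV = const ⇒ V₂ = 2.61 L, P₂ = 416 kPa.
ΔU = 0 (ideal gas, T constant).
W = nRT ln(V₂/V₁) = 0.444×8.314×294×ln(0.236) = -1570 J.
Q = ΔU + W = -1570 J.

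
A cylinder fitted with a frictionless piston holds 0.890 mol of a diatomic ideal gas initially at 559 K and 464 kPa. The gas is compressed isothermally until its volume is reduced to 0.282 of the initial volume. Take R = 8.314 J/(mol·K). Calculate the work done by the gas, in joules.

V₁ = nRT₁/P₁ = 0.890×8.314×559/464 = 8.91 L.
Isothermal: T stays 559 K; PV = const ⇒ V₂ = 2.51 L, P₂ = 1650 kPa.
W = nRT ln(V₂/V₁) = 0.890×8.314×559×ln(0.282) = -5240 J.

-5240 J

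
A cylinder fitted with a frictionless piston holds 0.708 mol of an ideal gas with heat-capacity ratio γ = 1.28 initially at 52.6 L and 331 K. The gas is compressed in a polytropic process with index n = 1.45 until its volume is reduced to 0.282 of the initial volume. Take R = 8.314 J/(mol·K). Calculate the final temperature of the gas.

P₁ = nRT₁/V₁ = 0.708×8.314×331/52.6 = 37.0 kPa.
Polytropic n=1.45: T₂ = T₁(V₁/V₂)^(n−1) = 331×(3.55)^0.45 = 585 K; P₂ = P₁(V₁/V₂)^n = 232 kPa.

585 K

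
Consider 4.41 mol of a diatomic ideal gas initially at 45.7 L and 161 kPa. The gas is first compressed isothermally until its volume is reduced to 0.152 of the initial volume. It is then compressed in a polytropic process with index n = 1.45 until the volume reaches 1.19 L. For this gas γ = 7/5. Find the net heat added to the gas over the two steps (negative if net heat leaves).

T₁ = P₁V₁/(nR) = 161×45.7/(4.41×8.314) = 201 K.
Step 1 — Isothermal: T stays 201 K; PV = const ⇒ V₂ = 6.95 L, P₂ = 1060 kPa.
ΔU = 0 (ideal gas, T constant).
W = nRT ln(V₂/V₁) = 4.41×8.314×201×ln(0.152) = -13900 J.
Q = ΔU + W = -13900 J.
State after step 1: P = 1060 kPa, V = 6.95 L, T = 201 K.
Step 2 — Polytropic n=1.45: T₂ = T₁(V₁/V₂)^(n−1) = 201×(5.84)^0.45 = 444 K; P₂ = P₁(V₁/V₂)^n = 13700 kPa.
W = (P₁V₁−P₂V₂)/(n−1) = (1060×6.95−13700×1.19)/0.45 = -19800 J.
ΔU = nCvΔT = 4.41×20.8×(444−201) = 22300 J.
Q = ΔU + W = 2480 J.
Net over both steps: W = -33700 J, Q = -11400 J, ΔU = 22300 J.

-11400 J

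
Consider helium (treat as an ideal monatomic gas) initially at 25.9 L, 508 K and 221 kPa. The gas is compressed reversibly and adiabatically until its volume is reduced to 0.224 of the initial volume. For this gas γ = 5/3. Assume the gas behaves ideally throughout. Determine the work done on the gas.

14700 J

n = P₁V₁/(RT₁) = 221×25.9/(8.314×508) = 1.36 mol.
Adiabatic: TV^(γ−1) = const ⇒ T₂ = 508×(4.46)^0.667 = 1380 K; PV^γ = const ⇒ P₂ = 2670 kPa.
ΔU = nCvΔT = 1.36×12.5×(1380−508) = 14700 J.
Q = 0 for an adiabatic process, so W = −ΔU = -14700 J.
Work done on the gas = −W_by = 14700 J.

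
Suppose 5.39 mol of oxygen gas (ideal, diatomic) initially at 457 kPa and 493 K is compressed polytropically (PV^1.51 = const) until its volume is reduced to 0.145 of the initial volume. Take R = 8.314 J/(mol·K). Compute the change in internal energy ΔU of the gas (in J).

V₁ = nRT₁/P₁ = 5.39×8.314×493/457 = 48.3 L.
Polytropic n=1.51: T₂ = T₁(V₁/V₂)^(n−1) = 493×(6.90)^0.51 = 1320 K; P₂ = P₁(V₁/V₂)^n = 8440 kPa.
For an ideal gas ΔU = nCvΔT with Cv = (5/2)R = 20.8 J/(mol·K).
ΔU = 5.39×20.8×(1320−493) = 92600 J.

92600 J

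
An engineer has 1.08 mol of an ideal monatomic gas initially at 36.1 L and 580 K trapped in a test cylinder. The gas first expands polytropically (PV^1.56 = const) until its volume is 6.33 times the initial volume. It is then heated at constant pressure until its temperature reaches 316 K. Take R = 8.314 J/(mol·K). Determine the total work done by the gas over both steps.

6980 J

P₁ = nRT₁/V₁ = 1.08×8.314×580/36.1 = 144 kPa.
Step 1 — Polytropic n=1.56: T₂ = T₁(V₁/V₂)^(n−1) = 580×(0.158)^0.56 = 206 K; P₂ = P₁(V₁/V₂)^n = 8.11 kPa.
W = (P₁V₁−P₂V₂)/(n−1) = (144×36.1−8.11×229)/0.56 = 5990 J.
ΔU = nCvΔT = 1.08×12.5×(206−580) = -5030 J.
Q = ΔU + W = 959 J.
State after step 1: P = 8.11 kPa, V = 229 L, T = 206 K.
Step 2 — Isobaric: P stays 8.11 kPa; V/T = const ⇒ T₂ = 316 K, V₂ = 350 L.
W = PΔV = 8.11×(350−229) kPa·L = 984 J.
ΔU = nCvΔT = 1.08×12.5×(316−206) = 1480 J.
Q = ΔU + W = nCpΔT = 2460 J.
Net over both steps: W = 6980 J, Q = 3420 J, ΔU = -3560 J.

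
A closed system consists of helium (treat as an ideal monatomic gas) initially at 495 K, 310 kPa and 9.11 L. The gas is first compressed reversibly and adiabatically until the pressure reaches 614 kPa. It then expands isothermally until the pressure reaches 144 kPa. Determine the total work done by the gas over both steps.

4050 J

n = P₁V₁/(RT₁) = 310×9.11/(8.314×495) = 0.686 mol.
Step 1 — Adiabatic: T₂/T₁ = (P₂/P₁)^((γ−1)/γ) ⇒ T₂ = 495×(1.98)^0.400 = 651 K; V₂ = 6.05 L.
ΔU = nCvΔT = 0.686×12.5×(651−495) = 1330 J.
Q = 0 for an adiabatic process, so W = −ΔU = -1330 J.
State after step 1: P = 614 kPa, V = 6.05 L, T = 651 K.
Step 2 — Isothermal: T stays 651 K; PV = const ⇒ V₂ = 25.8 L, P₂ = 144 kPa.
ΔU = 0 (ideal gas, T constant).
W = nRT ln(V₂/V₁) = 0.686×8.314×651×ln(4.26) = 5380 J.
Q = ΔU + W = 5380 J.
Net over both steps: W = 4050 J, Q = 5380 J, ΔU = 1330 J.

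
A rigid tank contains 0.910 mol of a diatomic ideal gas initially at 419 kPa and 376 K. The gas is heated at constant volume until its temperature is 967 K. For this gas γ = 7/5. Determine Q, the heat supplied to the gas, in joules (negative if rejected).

V₁ = nRT₁/P₁ = 0.910×8.314×376/419 = 6.79 L.
Isochoric: V stays 6.79 L; P/T = const ⇒ T₂ = 967 K, P₂ = 1080 kPa.
W = 0 (no volume change).
ΔU = nCvΔT = 0.910×20.8×(967−376) = 11200 J.
Q = ΔU = 11200 J.

11200 J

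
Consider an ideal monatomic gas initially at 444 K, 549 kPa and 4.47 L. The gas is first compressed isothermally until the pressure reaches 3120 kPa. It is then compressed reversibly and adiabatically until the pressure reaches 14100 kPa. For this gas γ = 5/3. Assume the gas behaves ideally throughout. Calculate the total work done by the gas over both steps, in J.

-7310 J

n = P₁V₁/(RT₁) = 549×4.47/(8.314×444) = 0.665 mol.
Step 1 — Isothermal: T stays 444 K; PV = const ⇒ V₂ = 0.787 L, P₂ = 3120 kPa.
ΔU = 0 (ideal gas, T constant).
W = nRT ln(V₂/V₁) = 0.665×8.314×444×ln(0.176) = -4260 J.
Q = ΔU + W = -4260 J.
State after step 1: P = 3120 kPa, V = 0.787 L, T = 444 K.
Step 2 — Adiabatic: T₂/T₁ = (P₂/P₁)^((γ−1)/γ) ⇒ T₂ = 444×(4.52)^0.400 = 812 K; V₂ = 0.318 L.
ΔU = nCvΔT = 0.665×12.5×(812−444) = 3050 J.
Q = 0 for an adiabatic process, so W = −ΔU = -3050 J.
Net over both steps: W = -7310 J, Q = -4260 J, ΔU = 3050 J.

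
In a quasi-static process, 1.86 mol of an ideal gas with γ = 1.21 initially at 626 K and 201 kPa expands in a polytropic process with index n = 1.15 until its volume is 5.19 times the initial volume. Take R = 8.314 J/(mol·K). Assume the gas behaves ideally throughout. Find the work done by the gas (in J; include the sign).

14100 J

V₁ = nRT₁/P₁ = 1.86×8.314×626/201 = 48.2 L.
Polytropic n=1.15: T₂ = T₁(V₁/V₂)^(n−1) = 626×(0.193)^0.15 = 489 K; P₂ = P₁(V₁/V₂)^n = 30.3 kPa.
W = (P₁V₁−P₂V₂)/(n−1) = (201×48.2−30.3×250)/0.15 = 14100 J.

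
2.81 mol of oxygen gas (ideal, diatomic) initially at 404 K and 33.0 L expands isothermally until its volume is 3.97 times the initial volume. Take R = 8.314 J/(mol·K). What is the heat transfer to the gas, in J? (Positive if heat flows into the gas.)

13000 J

P₁ = nRT₁/V₁ = 2.81×8.314×404/33.0 = 286 kPa.
Isothermal: T stays 404 K; PV = const ⇒ V₂ = 131 L, P₂ = 72.0 kPa.
ΔU = 0 (ideal gas, T constant).
W = nRT ln(V₂/V₁) = 2.81×8.314×404×ln(3.97) = 13000 J.
Q = ΔU + W = 13000 J.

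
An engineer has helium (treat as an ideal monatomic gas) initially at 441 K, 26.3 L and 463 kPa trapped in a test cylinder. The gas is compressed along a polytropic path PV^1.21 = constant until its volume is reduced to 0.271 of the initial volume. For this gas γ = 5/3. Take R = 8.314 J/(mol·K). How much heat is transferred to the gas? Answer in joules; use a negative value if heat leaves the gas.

n = P₁V₁/(RT₁) = 463×26.3/(8.314×441) = 3.32 mol.
Polytropic n=1.21: T₂ = T₁(V₁/V₂)^(n−1) = 441×(3.69)^0.21 = 580 K; P₂ = P₁(V₁/V₂)^n = 2250 kPa.
W = (P₁V₁−P₂V₂)/(n−1) = (463×26.3−2250×7.13)/0.21 = -18300 J.
ΔU = nCvΔT = 3.32×12.5×(580−441) = 5760 J.
Q = ΔU + W = -12500 J.

-12500 J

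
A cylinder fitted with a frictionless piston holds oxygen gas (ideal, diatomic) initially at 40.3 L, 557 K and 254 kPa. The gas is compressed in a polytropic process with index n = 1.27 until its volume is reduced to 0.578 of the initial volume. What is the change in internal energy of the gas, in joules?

n = P₁V₁/(RT₁) = 254×40.3/(8.314×557) = 2.21 mol.
Polytropic n=1.27: T₂ = T₁(V₁/V₂)^(n−1) = 557×(1.73)^0.27 = 646 K; P₂ = P₁(V₁/V₂)^n = 510 kPa.
For an ideal gas ΔU = nCvΔT with Cv = (5/2)R = 20.8 J/(mol·K).
ΔU = 2.21×20.8×(646−557) = 4080 J.

4080 J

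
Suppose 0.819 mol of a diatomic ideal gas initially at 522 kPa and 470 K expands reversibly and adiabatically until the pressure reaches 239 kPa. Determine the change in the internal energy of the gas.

-1600 J

V₁ = nRT₁/P₁ = 0.819×8.314×470/522 = 6.13 L.
Adiabatic: T₂/T₁ = (P₂/P₁)^((γ−1)/γ) ⇒ T₂ = 470×(0.458)^0.286 = 376 K; V₂ = 10.7 L.
For an ideal gas ΔU = nCvΔT with Cv = (5/2)R = 20.8 J/(mol·K).
ΔU = 0.819×20.8×(376−470) = -1600 J.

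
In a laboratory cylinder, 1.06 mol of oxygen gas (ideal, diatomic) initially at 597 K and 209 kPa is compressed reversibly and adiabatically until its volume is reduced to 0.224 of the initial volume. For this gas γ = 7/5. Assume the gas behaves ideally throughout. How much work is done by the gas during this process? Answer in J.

V₁ = nRT₁/P₁ = 1.06×8.314×597/209 = 25.2 L.
Adiabatic: TV^(γ−1) = const ⇒ T₂ = 597×(4.46)^0.400 = 1090 K; PV^γ = const ⇒ P₂ = 1700 kPa.
ΔU = nCvΔT = 1.06×20.8×(1090−597) = 10800 J.
Q = 0 for an adiabatic process, so W = −ΔU = -10800 J.

-10800 J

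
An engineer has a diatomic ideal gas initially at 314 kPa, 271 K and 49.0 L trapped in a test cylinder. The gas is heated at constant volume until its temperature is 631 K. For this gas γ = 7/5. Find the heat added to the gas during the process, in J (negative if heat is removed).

n = P₁V₁/(RT₁) = 314×49.0/(8.314×271) = 6.83 mol.
Isochoric: V stays 49.0 L; P/T = const ⇒ T₂ = 631 K, P₂ = 731 kPa.
W = 0 (no volume change).
ΔU = nCvΔT = 6.83×20.8×(631−271) = 51100 J.
Q = ΔU = 51100 J.

51100 J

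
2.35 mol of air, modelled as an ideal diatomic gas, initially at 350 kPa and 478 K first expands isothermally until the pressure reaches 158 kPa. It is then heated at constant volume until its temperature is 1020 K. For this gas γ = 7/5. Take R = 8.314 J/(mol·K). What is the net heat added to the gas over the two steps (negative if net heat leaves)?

V₁ = nRT₁/P₁ = 2.35×8.314×478/350 = 26.7 L.
Step 1 — Isothermal: T stays 478 K; PV = const ⇒ V₂ = 59.1 L, P₂ = 158 kPa.
ΔU = 0 (ideal gas, T constant).
W = nRT ln(V₂/V₁) = 2.35×8.314×478×ln(2.22) = 7430 J.
Q = ΔU + W = 7430 J.
State after step 1: P = 158 kPa, V = 59.1 L, T = 478 K.
Step 2 — Isochoric: V stays 59.1 L; P/T = const ⇒ T₂ = 1020 K, P₂ = 337 kPa.
W = 0 (no volume change).
ΔU = nCvΔT = 2.35×20.8×(1020−478) = 26500 J.
Q = ΔU = 26500 J.
Net over both steps: W = 7430 J, Q = 33900 J, ΔU = 26500 J.

33900 J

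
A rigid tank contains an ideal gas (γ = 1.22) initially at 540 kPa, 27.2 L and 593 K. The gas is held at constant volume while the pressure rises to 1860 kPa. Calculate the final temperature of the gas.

Isochoric: V stays 27.2 L; P/T = const ⇒ T₂ = 2040 K, P₂ = 1860 kPa.

2040 K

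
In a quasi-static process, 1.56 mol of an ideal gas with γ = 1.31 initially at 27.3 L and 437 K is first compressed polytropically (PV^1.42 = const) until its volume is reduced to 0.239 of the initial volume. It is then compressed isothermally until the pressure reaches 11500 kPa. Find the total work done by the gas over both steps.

-31600 J

P₁ = nRT₁/V₁ = 1.56×8.314×437/27.3 = 208 kPa.
Step 1 — Polytropic n=1.42: T₂ = T₁(V₁/V₂)^(n−1) = 437×(4.18)^0.42 = 797 K; P₂ = P₁(V₁/V₂)^n = 1580 kPa.
W = (P₁V₁−P₂V₂)/(n−1) = (208×27.3−1580×6.52)/0.42 = -11100 J.
ΔU = nCvΔT = 1.56×26.8×(797−437) = 15100 J.
Q = ΔU + W = 3950 J.
State after step 1: P = 1580 kPa, V = 6.52 L, T = 797 K.
Step 2 — Isothermal: T stays 797 K; PV = const ⇒ V₂ = 0.899 L, P₂ = 11500 kPa.
ΔU = 0 (ideal gas, T constant).
W = nRT ln(V₂/V₁) = 1.56×8.314×797×ln(0.138) = -20500 J.
Q = ΔU + W = -20500 J.
Net over both steps: W = -31600 J, Q = -16500 J, ΔU = 15100 J.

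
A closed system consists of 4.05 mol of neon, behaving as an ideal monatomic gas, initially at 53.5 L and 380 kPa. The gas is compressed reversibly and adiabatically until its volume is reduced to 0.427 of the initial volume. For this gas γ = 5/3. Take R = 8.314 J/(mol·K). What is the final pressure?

1570 kPa

T₁ = P₁V₁/(nR) = 380×53.5/(4.05×8.314) = 604 K.
Adiabatic: TV^(γ−1) = const ⇒ T₂ = 604×(2.34)^0.667 = 1060 K; PV^γ = const ⇒ P₂ = 1570 kPa.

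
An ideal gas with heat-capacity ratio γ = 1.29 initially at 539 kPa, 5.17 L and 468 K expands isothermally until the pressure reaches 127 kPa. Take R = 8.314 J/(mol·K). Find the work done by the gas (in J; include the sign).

4030 J

n = P₁V₁/(RT₁) = 539×5.17/(8.314×468) = 0.716 mol.
Isothermal: T stays 468 K; PV = const ⇒ V₂ = 21.9 L, P₂ = 127 kPa.
W = nRT ln(V₂/V₁) = 0.716×8.314×468×ln(4.24) = 4030 J.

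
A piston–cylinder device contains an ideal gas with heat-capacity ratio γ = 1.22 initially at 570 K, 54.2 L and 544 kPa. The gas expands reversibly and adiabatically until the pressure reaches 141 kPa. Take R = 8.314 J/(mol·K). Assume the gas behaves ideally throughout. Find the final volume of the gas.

164 L

Adiabatic: T₂/T₁ = (P₂/P₁)^((γ−1)/γ) ⇒ T₂ = 570×(0.259)^0.180 = 447 K; V₂ = 164 L.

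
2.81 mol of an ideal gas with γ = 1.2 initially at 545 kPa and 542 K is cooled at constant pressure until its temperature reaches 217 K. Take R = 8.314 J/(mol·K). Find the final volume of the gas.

9.30 L

V₁ = nRT₁/P₁ = 2.81×8.314×542/545 = 23.2 L.
Isobaric: P stays 545 kPa; V/T = const ⇒ T₂ = 217 K, V₂ = 9.30 L.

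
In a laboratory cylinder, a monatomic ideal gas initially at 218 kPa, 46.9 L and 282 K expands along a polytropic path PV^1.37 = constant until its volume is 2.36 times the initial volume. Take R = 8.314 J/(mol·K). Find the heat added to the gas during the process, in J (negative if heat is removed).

3350 J

n = P₁V₁/(RT₁) = 218×46.9/(8.314×282) = 4.36 mol.
Polytropic n=1.37: T₂ = T₁(V₁/V₂)^(n−1) = 282×(0.424)^0.37 = 205 K; P₂ = P₁(V₁/V₂)^n = 67.2 kPa.
W = (P₁V₁−P₂V₂)/(n−1) = (218×46.9−67.2×111)/0.37 = 7520 J.
ΔU = nCvΔT = 4.36×12.5×(205−282) = -4170 J.
Q = ΔU + W = 3350 J.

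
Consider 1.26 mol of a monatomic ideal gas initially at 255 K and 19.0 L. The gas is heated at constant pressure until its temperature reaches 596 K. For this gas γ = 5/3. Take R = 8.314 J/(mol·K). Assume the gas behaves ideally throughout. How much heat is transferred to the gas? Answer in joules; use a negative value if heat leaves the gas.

8930 J

P₁ = nRT₁/V₁ = 1.26×8.314×255/19.0 = 141 kPa.
Isobaric: P stays 141 kPa; V/T = const ⇒ T₂ = 596 K, V₂ = 44.4 L.
W = PΔV = 141×(44.4−19.0) kPa·L = 3570 J.
ΔU = nCvΔT = 1.26×12.5×(596−255) = 5360 J.
Q = ΔU + W = nCpΔT = 8930 J.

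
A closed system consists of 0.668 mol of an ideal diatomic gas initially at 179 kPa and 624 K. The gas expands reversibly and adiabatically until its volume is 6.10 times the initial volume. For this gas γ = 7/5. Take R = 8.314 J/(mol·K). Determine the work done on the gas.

V₁ = nRT₁/P₁ = 0.668×8.314×624/179 = 19.4 L.
Adiabatic: TV^(γ−1) = const ⇒ T₂ = 624×(0.164)^0.400 = 303 K; PV^γ = const ⇒ P₂ = 14.2 kPa.
ΔU = nCvΔT = 0.668×20.8×(303−624) = -4460 J.
Q = 0 for an adiabatic process, so W = −ΔU = 4460 J.
Work done on the gas = −W_by = -4460 J.

-4460 J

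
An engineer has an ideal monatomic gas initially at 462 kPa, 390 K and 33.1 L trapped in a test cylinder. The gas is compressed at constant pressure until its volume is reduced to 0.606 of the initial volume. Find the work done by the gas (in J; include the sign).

-6030 J

n = P₁V₁/(RT₁) = 462×33.1/(8.314×390) = 4.72 mol.
Isobaric: P stays 462 kPa; V/T = const ⇒ T₂ = 236 K, V₂ = 20.1 L.
W = PΔV = 462×(20.1−33.1) kPa·L = -6030 J.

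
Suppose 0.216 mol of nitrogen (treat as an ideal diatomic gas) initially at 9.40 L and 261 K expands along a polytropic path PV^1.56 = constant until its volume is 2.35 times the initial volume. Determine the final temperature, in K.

162 K

P₁ = nRT₁/V₁ = 0.216×8.314×261/9.40 = 49.9 kPa.
Polytropic n=1.56: T₂ = T₁(V₁/V₂)^(n−1) = 261×(0.426)^0.56 = 162 K; P₂ = P₁(V₁/V₂)^n = 13.1 kPa.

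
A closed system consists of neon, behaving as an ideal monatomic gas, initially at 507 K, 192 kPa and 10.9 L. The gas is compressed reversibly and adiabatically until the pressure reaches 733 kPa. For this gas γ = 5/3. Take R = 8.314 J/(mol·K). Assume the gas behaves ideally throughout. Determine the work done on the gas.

n = P₁V₁/(RT₁) = 192×10.9/(8.314×507) = 0.496 mol.
Adiabatic: T₂/T₁ = (P₂/P₁)^((γ−1)/γ) ⇒ T₂ = 507×(3.82)^0.400 = 866 K; V₂ = 4.88 L.
ΔU = nCvΔT = 0.496×12.5×(866−507) = 2230 J.
Q = 0 for an adiabatic process, so W = −ΔU = -2230 J.
Work done on the gas = −W_by = 2230 J.

2230 J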